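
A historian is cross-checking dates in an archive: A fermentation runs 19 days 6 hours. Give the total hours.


Days: 19
Extra hours: 6
Hours per day: 24
Days to hours: 19 x 24 = 456
Total: 456 + 6 = 462

462


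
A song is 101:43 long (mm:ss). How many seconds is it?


Minutes: 101
Extra seconds: 43
Seconds per minute: 60
Minutes to seconds: 101 x 60 = 6060
Total: 6060 + 43 = 6103

6103


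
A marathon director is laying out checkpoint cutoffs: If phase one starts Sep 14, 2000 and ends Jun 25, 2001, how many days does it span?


Start date: 2000-09-14
End date: 2001-06-25
Sep 2000: +17 days
Oct 2000: +31 days
Nov 2000: +30 days
... (7 more months)
Total: 284 days

284


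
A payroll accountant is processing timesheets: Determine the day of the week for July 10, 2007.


Date: 2007-07-10
January 1, 2007 is a Monday
Day of year: 191
Offset from Jan 1: 190 days
190 mod 7 = 1
Result: Tuesday

Tuesday


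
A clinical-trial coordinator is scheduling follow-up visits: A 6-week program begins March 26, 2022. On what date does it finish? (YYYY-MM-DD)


Start: 2022-03-26
Weeks to add: 6
Convert to days: 6 x 7 = 42 days
Add 42 days to 2022-03-26
Result: 2022-05-07

2022-05-07


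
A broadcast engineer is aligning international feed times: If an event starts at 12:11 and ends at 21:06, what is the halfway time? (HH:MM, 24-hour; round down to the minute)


Start time: 12:11 = 731 minutes from midnight
End time: 21:06 = 1266 minutes from midnight
Sum: 731 + 1266 = 1997
Midpoint: 1997 / 2 = 998 minutes
Convert: 998 / 60 = 16 hours, 38 minutes
Result: 16:38

16:38


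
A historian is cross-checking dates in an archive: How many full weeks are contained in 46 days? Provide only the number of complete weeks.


Total days: 46
Days per week: 7
Division: 46 / 7 = 6 remainder 4
Complete weeks: 6
Remaining days: 4

6


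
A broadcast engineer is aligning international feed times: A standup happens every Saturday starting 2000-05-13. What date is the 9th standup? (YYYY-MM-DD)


First occurrence: 2000-05-13 (occurrence 1)
Each occurrence is 7 days after the previous.
Occurrence 9 is 8 weeks after the first.
8 weeks = 56 days
2000-05-13 + 56 days = 2000-07-08

2000-07-08


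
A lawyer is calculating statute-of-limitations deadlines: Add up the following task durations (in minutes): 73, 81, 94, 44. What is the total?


Durations: 73, 81, 94, 44
Running sum: 73
+ 81 = 154
+ 94 = 248
+ 44 = 292
Total duration: 292 minutes
That is 4 hours and 52 minutes

292


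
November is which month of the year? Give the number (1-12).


Calendar month order:
10. October
11. November <--
12. December
November is month number 11

11


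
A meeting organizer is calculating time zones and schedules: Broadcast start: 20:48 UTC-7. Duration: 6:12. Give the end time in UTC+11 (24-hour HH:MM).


Start: 20:48 in UTC-7
Step 1 - add duration:
  minutes: 48 + 12 = 60 (carry 1h)
  hours: 20 + 6 + 1 = 27
  end in UTC-7: 03:00
Step 2 - convert UTC-7 -> UTC+11:
  offset difference: 11 - (-7) = 18 hours
  3 + (18) = 21 -> mod 24 = 21
Result: 21:00 in UTC+11

21:00


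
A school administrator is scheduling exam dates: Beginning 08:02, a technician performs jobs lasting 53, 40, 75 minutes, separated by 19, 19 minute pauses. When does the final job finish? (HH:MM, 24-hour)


Start: 08:02 = 482 min from midnight
  after task 1 (53 min): 08:55
  after break (19 min): 09:14
  after task 2 (40 min): 09:54
  after break (19 min): 10:13
  after task 3 (75 min): 11:28
Total elapsed: 206 minutes
End time: 11:28

11:28


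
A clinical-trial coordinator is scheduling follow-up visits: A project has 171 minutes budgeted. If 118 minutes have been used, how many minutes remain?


Total budget: 171 minutes
Time used: 118 minutes
Remaining: 171 - 118 = 53 minutes
Percent used: 69.0%
Percent remaining: 31.0%

53


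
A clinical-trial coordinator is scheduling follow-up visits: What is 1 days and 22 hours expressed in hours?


Days: 1
Extra hours: 22
Hours per day: 24
Days to hours: 1 x 24 = 24
Total: 24 + 22 = 46

46


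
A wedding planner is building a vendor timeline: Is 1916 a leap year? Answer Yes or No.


Year: 1916
Divisible by 4? 1916 / 4 = 479.0 -> Yes
Divisible by 100? 1916 / 100 = 19.16 -> No
Divisible by 4 but not 100, so it IS a leap year

Yes


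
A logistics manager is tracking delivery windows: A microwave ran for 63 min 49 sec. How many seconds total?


Minutes: 63
Extra seconds: 49
Seconds per minute: 60
Minutes to seconds: 63 x 60 = 3780
Total: 3780 + 49 = 3829

3829


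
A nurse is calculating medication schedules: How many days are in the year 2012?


Year: 2012
Check leap year rules:
Divisible by 4? Yes
Divisible by 100? No
2012 is a leap year
Days: 366

366


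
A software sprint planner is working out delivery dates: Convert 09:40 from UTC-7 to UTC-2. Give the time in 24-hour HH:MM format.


Local time: 09:40 at UTC-7 (offset -7h)
Target zone: UTC-2 (offset -2h)
Difference: -2 - (-7) = 5 hours
Calculation: 9 + (5) = 14
Result: 14:40

14:40


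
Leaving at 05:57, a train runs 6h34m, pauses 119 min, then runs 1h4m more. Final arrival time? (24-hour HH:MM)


Depart: 05:57
Leg 1: +394 min -> 12:31
Layover: +119 min -> 14:30
Leg 2: +64 min -> 15:34
Total travel: 577 minutes = 9h 37m
Arrival: 15:34

15:34


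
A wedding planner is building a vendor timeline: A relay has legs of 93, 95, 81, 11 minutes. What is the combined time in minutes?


Durations: 93, 95, 81, 11
Running sum: 93
+ 95 = 188
+ 81 = 269
+ 11 = 280
Total duration: 280 minutes
That is 4 hours and 40 minutes

280


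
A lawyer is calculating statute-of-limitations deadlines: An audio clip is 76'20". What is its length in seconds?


Minutes: 76
Seconds: 20
Convert minutes to seconds: 76 x 60 = 4560
Add remaining seconds: 4560 + 20 = 4580

4580


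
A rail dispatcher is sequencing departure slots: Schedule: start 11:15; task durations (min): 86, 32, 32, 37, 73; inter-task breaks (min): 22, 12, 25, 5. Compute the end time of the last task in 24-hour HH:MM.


Start: 11:15 = 675 min from midnight
  after task 1 (86 min): 12:41
  after break (22 min): 13:03
  after task 2 (32 min): 13:35
  after break (12 min): 13:47
  after task 3 (32 min): 14:19
  after break (25 min): 14:44
  after task 4 (37 min): 15:21
  after break (5 min): 15:26
  after task 5 (73 min): 16:39
Total elapsed: 324 minutes
End time: 16:39

16:39


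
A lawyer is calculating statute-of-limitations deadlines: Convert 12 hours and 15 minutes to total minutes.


Hours: 12
Minutes: 15
Convert hours to minutes: 12 x 60 = 720
Add remaining minutes: 720 + 15 = 735

735


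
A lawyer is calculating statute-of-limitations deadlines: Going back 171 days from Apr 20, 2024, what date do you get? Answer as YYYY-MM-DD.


Start: 2024-04-20
Subtracting 171 days
Days already passed in April: 20
After going back through April: 151 more days to subtract
March 2024: 31 days, 120 remaining
February 2024: 29 days, 91 remaining
January 2024: 31 days, 60 remaining
December 2023: 31 days, 29 remaining
Result: 2023-11-01

2023-11-01


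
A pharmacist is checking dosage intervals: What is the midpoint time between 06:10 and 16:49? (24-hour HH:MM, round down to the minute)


Start time: 06:10 = 370 minutes from midnight
End time: 16:49 = 1009 minutes from midnight
Sum: 370 + 1009 = 1379
Midpoint: 1379 / 2 = 689 minutes
Convert: 689 / 60 = 11 hours, 29 minutes
Result: 11:29

11:29


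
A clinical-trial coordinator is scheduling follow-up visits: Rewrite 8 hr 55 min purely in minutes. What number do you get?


Hours: 8
Extra minutes: 55
Minutes per hour: 60
Hours to minutes: 8 x 60 = 480
Total: 480 + 55 = 535

535


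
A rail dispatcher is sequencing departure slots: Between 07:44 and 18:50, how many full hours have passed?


Start: 07:44
End: 18:50
Hour difference: 18 - 7 = 11 hours
Minute difference: 50 - 44 = 6 minutes
Total minutes: 666
Complete hours: 666 / 60 = 11 (remainder 6)

11


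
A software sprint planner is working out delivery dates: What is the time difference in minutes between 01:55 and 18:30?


Start time: 01:55 = 115 minutes from midnight
End time: 18:30 = 1110 minutes from midnight
Difference: 1110 - 115 = 995 minutes
That is 16 hours and 35 minutes

995


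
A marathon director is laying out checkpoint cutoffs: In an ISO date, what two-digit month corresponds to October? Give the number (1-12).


Calendar month order:
9. September
10. October <--
11. November
October is month number 10

10


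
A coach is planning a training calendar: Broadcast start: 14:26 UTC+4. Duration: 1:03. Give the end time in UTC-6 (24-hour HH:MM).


Start: 14:26 in UTC+4
Step 1 - add duration:
  minutes: 26 + 3 = 29
  hours: 14 + 1 + 0 = 15
  end in UTC+4: 15:29
Step 2 - convert UTC+4 -> UTC-6:
  offset difference: -6 - (4) = -10 hours
  15 + (-10) = 5 -> mod 24 = 5
Result: 05:29 in UTC-6

05:29


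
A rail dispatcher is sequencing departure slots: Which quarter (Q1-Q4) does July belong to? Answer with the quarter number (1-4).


Month: July (month 7)
Q1: January-March (months 1-3)
Q2: April-June (months 4-6)
Q3: July-September (months 7-9)
Q4: October-December (months 10-12)
Month 7 falls in Q3

3


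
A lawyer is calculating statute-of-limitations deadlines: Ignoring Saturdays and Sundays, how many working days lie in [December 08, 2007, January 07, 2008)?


Start: 2007-12-08 (Saturday)
End (exclusive): 2008-01-07 (Monday)
Total calendar days: 30
Full weeks: 30 // 7 = 4 -> 20 weekdays
Remaining 2 days starting on Saturday:
  Sat(-), Sun(-) -> 0 weekdays
Total business days: 20 + 0 = 20

20


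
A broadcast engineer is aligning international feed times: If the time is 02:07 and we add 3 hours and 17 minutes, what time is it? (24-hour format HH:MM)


Start time: 02:07
Adding: 3 hours 17 minutes
Minutes: 7 + 17 = 24
Hours: 2 + 3 + 0 = 5
Result: 05:24

05:24


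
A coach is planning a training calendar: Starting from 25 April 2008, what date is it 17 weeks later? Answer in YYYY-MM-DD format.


Start: 2008-04-25
Weeks to add: 17
Convert to days: 17 x 7 = 119 days
Add 119 days to 2008-04-25
Result: 2008-08-22

2008-08-22


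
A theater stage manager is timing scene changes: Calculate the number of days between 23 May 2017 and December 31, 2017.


Start: May 23, 2017
End: December 31, 2017
Days left in May: 8
June: 30
July: 31
August: 31
September: 30
... plus remaining months
Sum of remaining months: 214
Total: 8 + 214 = 222

222


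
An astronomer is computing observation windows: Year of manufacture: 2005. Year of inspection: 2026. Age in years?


Birth year: 2005
Current year: 2026
Age = current year - birth year
Age = 2026 - 2005 = 21

21


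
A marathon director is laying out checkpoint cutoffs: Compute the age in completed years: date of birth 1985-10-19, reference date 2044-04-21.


Birth: 1985-10-19
Reference: 2044-04-21
Year difference: 2044 - 1985 = 59
Has birthday (10-19) occurred by 04-21? No
Birthday not yet reached this year -> subtract 1
Age in full years: 58

58


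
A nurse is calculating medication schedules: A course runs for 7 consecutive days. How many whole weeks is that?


Total days: 7
Days per week: 7
Division: 7 / 7 = 1 remainder 0
Complete weeks: 1
Remaining days: 0

1


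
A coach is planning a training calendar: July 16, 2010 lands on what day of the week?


Date: 2010-07-16
January 1, 2010 is a Friday
Day of year: 197
Offset from Jan 1: 196 days
196 mod 7 = 0
Result: Friday

Friday


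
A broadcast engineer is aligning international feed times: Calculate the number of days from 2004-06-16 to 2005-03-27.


Start date: 2004-06-16
End date: 2005-03-27
Jun 2004: +15 days
Jul 2004: +31 days
Aug 2004: +31 days
... (7 more months)
Total: 284 days

284


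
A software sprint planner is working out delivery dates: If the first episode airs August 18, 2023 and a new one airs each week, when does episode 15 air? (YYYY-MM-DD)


First occurrence: 2023-08-18 (occurrence 1)
Each occurrence is 7 days after the previous.
Occurrence 15 is 14 weeks after the first.
14 weeks = 98 days
2023-08-18 + 98 days = 2023-11-24

2023-11-24


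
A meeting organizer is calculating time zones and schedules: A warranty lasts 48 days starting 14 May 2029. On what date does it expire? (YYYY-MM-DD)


Start: 2029-05-14
Adding 48 days
Days remaining in May: 17
After May: 31 days still to add
June 2029: 30 days, 1 remaining
July 2029 has 31 days, need 1
Result: 2029-07-01

2029-07-01


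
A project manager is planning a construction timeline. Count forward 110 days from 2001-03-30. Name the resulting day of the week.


Start: 2001-03-30 (Friday)
Step 1 - find target date: add 110 days
  2001-03-30 + 110 days = 2001-07-18
Step 2 - day of week:
  110 mod 7 = 5
  Friday + 5 days -> Wednesday
Result: Wednesday (2001-07-18)

Wednesday


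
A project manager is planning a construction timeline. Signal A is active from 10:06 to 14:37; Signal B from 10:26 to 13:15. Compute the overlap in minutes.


Interval A: [606, 877] minutes from midnight
Interval B: [626, 795] minutes from midnight
Overlap start = max(606, 626) = 626
Overlap end = min(877, 795) = 795
Overlap = 795 - 626 = 169 minutes

169


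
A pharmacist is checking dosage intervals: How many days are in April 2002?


Month: April
Year: 2002
April is a 30-day month
Total: 30 days

30


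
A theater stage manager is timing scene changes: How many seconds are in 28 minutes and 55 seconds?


Minutes: 28
Extra seconds: 55
Seconds per minute: 60
Minutes to seconds: 28 x 60 = 1680
Total: 1680 + 55 = 1735

1735


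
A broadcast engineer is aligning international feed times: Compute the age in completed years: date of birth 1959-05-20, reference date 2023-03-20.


Birth: 1959-05-20
Reference: 2023-03-20
Year difference: 2023 - 1959 = 64
Has birthday (05-20) occurred by 03-20? No
Birthday not yet reached this year -> subtract 1
Age in full years: 63

63


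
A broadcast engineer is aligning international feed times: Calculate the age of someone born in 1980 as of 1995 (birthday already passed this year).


Birth year: 1980
Current year: 1995
Age = current year - birth year
Age = 1995 - 1980 = 15

15


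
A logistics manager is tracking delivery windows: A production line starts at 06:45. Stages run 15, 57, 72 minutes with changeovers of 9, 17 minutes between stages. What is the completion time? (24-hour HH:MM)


Start: 06:45 = 405 min from midnight
  after task 1 (15 min): 07:00
  after break (9 min): 07:09
  after task 2 (57 min): 08:06
  after break (17 min): 08:23
  after task 3 (72 min): 09:35
Total elapsed: 170 minutes
End time: 09:35

09:35


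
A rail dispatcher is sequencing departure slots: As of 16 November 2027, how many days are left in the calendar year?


Start: November 16, 2027
End: December 31, 2027
Days left in November: 14
December: 31
Sum of remaining months: 31
Total: 14 + 31 = 45

45


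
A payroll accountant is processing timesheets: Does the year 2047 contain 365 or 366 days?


Year: 2047
Check leap year rules:
Divisible by 4? No
2047 is not a leap year
Days: 365

365


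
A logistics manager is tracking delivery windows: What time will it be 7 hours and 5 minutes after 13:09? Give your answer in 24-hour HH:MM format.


Start time: 13:09
Adding: 7 hours 5 minutes
Minutes: 9 + 5 = 14
Hours: 13 + 7 + 0 = 20
Result: 20:14

20:14


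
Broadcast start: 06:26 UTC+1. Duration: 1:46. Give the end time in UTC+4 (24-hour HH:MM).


Start: 06:26 in UTC+1
Step 1 - add duration:
  minutes: 26 + 46 = 72 (carry 1h)
  hours: 6 + 1 + 1 = 8
  end in UTC+1: 08:12
Step 2 - convert UTC+1 -> UTC+4:
  offset difference: 4 - (1) = 3 hours
  8 + (3) = 11 -> mod 24 = 11
Result: 11:12 in UTC+4

11:12


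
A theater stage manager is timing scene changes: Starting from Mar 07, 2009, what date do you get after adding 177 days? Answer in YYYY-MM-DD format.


Start: 2009-03-07
Adding 177 days
Days remaining in March: 24
After March: 153 days still to add
April 2009: 30 days, 123 remaining
May 2009: 31 days, 92 remaining
June 2009: 30 days, 62 remaining
July 2009: 31 days, 31 remaining
Result: 2009-08-31

2009-08-31


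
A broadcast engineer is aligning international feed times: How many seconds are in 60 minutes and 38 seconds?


Minutes: 60
Seconds: 38
Convert minutes to seconds: 60 x 60 = 3600
Add remaining seconds: 3600 + 38 = 3638

3638


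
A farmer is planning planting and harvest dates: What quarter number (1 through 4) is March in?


Month: March (month 3)
Q1: January-March (months 1-3)
Q2: April-June (months 4-6)
Q3: July-September (months 7-9)
Q4: October-December (months 10-12)
Month 3 falls in Q1

1


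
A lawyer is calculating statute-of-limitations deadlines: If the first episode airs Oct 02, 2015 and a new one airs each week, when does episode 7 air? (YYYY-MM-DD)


First occurrence: 2015-10-02 (occurrence 1)
Each occurrence is 7 days after the previous.
Occurrence 7 is 6 weeks after the first.
6 weeks = 42 days
2015-10-02 + 42 days = 2015-11-13

2015-11-13


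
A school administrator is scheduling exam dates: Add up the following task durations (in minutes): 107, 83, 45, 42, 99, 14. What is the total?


Durations: 107, 83, 45, 42, 99, 14
Running sum: 107
+ 83 = 190
+ 45 = 235
+ 42 = 277
+ 99 = 376
+ 14 = 390
Total duration: 390 minutes
That is 6 hours and 30 minutes

390


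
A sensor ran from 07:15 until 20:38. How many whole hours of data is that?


Start: 07:15
End: 20:38
Hour difference: 20 - 7 = 13 hours
Minute difference: 38 - 15 = 23 minutes
Total minutes: 803
Complete hours: 803 / 60 = 13 (remainder 23)

13


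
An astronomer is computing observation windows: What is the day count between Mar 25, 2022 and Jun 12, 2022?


Start date: 2022-03-25
End date: 2022-06-12
Mar 2022: +7 days
Apr 2022: +30 days
May 2022: +31 days
Jun 2022: +11 days
Total: 79 days

79


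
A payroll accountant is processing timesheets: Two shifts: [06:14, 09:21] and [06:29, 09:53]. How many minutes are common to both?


Interval A: [374, 561] minutes from midnight
Interval B: [389, 593] minutes from midnight
Overlap start = max(374, 389) = 389
Overlap end = min(561, 593) = 561
Overlap = 561 - 389 = 172 minutes

172


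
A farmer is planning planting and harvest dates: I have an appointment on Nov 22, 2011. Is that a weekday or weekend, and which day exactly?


Date: 2011-11-22
January 1, 2011 is a Saturday
Day of year: 326
Offset from Jan 1: 325 days
325 mod 7 = 3
Result: Tuesday

Tuesday


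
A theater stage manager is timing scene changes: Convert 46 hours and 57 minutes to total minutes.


Hours: 46
Extra minutes: 57
Minutes per hour: 60
Hours to minutes: 46 x 60 = 2760
Total: 2760 + 57 = 2817

2817


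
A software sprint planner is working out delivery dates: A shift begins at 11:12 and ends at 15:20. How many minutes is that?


Start time: 11:12 = 672 minutes from midnight
End time: 15:20 = 920 minutes from midnight
Difference: 920 - 672 = 248 minutes
That is 4 hours and 8 minutes

248


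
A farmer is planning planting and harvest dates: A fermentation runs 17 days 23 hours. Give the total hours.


Days: 17
Extra hours: 23
Hours per day: 24
Days to hours: 17 x 24 = 408
Total: 408 + 23 = 431

431


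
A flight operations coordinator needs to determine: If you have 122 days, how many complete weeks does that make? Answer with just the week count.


Total days: 122
Days per week: 7
Division: 122 / 7 = 17 remainder 3
Complete weeks: 17
Remaining days: 3

17


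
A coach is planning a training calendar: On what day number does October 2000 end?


Month: October
Year: 2000
October is a 31-day month
Total: 31 days

31


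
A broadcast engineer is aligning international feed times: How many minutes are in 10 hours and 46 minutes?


Hours: 10
Minutes: 46
Convert hours to minutes: 10 x 60 = 600
Add remaining minutes: 600 + 46 = 646

646


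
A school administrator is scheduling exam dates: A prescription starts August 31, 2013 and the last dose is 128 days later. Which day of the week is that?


Start: 2013-08-31 (Saturday)
Step 1 - find target date: add 128 days
  2013-08-31 + 128 days = 2014-01-06
Step 2 - day of week:
  128 mod 7 = 2
  Saturday + 2 days -> Monday
Result: Monday (2014-01-06)

Monday


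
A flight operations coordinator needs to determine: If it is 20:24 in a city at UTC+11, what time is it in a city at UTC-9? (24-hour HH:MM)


Local time: 20:24 at UTC+11 (offset 11h)
Target zone: UTC-9 (offset -9h)
Difference: -9 - (11) = -20 hours
Calculation: 20 + (-20) = 0
Result: 00:24

00:24


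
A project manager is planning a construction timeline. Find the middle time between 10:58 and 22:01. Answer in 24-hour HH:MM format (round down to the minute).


Start time: 10:58 = 658 minutes from midnight
End time: 22:01 = 1321 minutes from midnight
Sum: 658 + 1321 = 1979
Midpoint: 1979 / 2 = 989 minutes
Convert: 989 / 60 = 16 hours, 29 minutes
Result: 16:29

16:29


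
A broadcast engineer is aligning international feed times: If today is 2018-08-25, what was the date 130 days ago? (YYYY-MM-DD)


Start: 2018-08-25
Subtracting 130 days
Days already passed in August: 25
After going back through August: 105 more days to subtract
July 2018: 31 days, 74 remaining
June 2018: 30 days, 44 remaining
May 2018: 31 days, 13 remaining
April 2018 has 30 days, need 13
Result: 2018-04-17

2018-04-17


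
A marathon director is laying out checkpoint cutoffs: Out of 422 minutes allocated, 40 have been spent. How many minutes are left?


Total budget: 422 minutes
Time used: 40 minutes
Remaining: 422 - 40 = 382 minutes
Percent used: 9.5%
Percent remaining: 90.5%

382


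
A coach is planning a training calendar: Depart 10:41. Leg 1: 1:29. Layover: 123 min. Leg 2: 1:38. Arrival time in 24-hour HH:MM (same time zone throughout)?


Depart: 10:41
Leg 1: +89 min -> 12:10
Layover: +123 min -> 14:13
Leg 2: +98 min -> 15:51
Total travel: 310 minutes = 5h 10m
Arrival: 15:51

15:51


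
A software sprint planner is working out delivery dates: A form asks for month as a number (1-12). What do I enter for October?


Calendar month order:
9. September
10. October <--
11. November
October is month number 10

10


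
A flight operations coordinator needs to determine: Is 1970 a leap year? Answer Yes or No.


Year: 1970
Divisible by 4? 1970 / 4 = 492.5 -> No
Not divisible by 4, so NOT a leap year

No


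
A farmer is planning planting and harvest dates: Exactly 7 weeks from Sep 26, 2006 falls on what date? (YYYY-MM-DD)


Start: 2006-09-26
Weeks to add: 7
Convert to days: 7 x 7 = 49 days
Add 49 days to 2006-09-26
Result: 2006-11-14

2006-11-14


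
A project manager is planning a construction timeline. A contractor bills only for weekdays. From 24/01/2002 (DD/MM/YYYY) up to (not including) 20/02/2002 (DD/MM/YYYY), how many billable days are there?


Start: 2002-01-24 (Thursday)
End (exclusive): 2002-02-20 (Wednesday)
Total calendar days: 27
Full weeks: 27 // 7 = 3 -> 15 weekdays
Remaining 6 days starting on Thursday:
  Thu(w), Fri(w), Sat(-), Sun(-), Mon(w), Tue(w) -> 4 weekdays
Total business days: 15 + 4 = 19

19


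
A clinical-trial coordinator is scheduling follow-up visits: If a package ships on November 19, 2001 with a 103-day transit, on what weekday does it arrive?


Start: 2001-11-19 (Monday)
Step 1 - find target date: add 103 days
  2001-11-19 + 103 days = 2002-03-02
Step 2 - day of week:
  103 mod 7 = 5
  Monday + 5 days -> Saturday
Result: Saturday (2002-03-02)

Saturday


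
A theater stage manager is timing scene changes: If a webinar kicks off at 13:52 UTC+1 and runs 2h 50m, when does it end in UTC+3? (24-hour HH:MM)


Start: 13:52 in UTC+1
Step 1 - add duration:
  minutes: 52 + 50 = 102 (carry 1h)
  hours: 13 + 2 + 1 = 16
  end in UTC+1: 16:42
Step 2 - convert UTC+1 -> UTC+3:
  offset difference: 3 - (1) = 2 hours
  16 + (2) = 18 -> mod 24 = 18
Result: 18:42 in UTC+3

18:42


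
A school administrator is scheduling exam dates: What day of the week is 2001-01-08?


Date: 2001-01-08
January 1, 2001 is a Monday
Day of year: 8
Offset from Jan 1: 7 days
7 mod 7 = 0
Result: Monday

Monday


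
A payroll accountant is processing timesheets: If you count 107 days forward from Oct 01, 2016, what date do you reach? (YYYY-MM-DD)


Start: 2016-10-01
Adding 107 days
Days remaining in October: 30
After October: 77 days still to add
November 2016: 30 days, 47 remaining
December 2016: 31 days, 16 remaining
January 2017 has 31 days, need 16
Result: 2017-01-16

2017-01-16


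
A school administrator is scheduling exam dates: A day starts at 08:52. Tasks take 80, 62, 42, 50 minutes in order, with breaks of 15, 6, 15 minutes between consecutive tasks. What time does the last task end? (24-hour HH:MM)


Start: 08:52 = 532 min from midnight
  after task 1 (80 min): 10:12
  after break (15 min): 10:27
  after task 2 (62 min): 11:29
  after break (6 min): 11:35
  after task 3 (42 min): 12:17
  after break (15 min): 12:32
  after task 4 (50 min): 13:22
Total elapsed: 270 minutes
End time: 13:22

13:22


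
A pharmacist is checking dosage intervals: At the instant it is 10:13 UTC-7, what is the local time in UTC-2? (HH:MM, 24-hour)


Local time: 10:13 at UTC-7 (offset -7h)
Target zone: UTC-2 (offset -2h)
Difference: -2 - (-7) = 5 hours
Calculation: 10 + (5) = 15
Result: 15:13

15:13


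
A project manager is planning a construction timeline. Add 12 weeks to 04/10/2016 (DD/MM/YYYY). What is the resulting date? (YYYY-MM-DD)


Start: 2016-10-04
Weeks to add: 12
Convert to days: 12 x 7 = 84 days
Add 84 days to 2016-10-04
Result: 2016-12-27

2016-12-27


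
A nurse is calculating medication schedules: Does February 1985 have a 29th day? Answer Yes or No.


Year: 1985
Divisible by 4? 1985 / 4 = 496.25 -> No
Not divisible by 4, so NOT a leap year

No


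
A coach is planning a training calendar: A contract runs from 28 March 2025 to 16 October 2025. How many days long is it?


Start date: 2025-03-28
End date: 2025-10-16
Mar 2025: +4 days
Apr 2025: +30 days
May 2025: +31 days
... (5 more months)
Total: 202 days

202


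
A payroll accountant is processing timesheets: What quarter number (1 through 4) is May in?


Month: May (month 5)
Q1: January-March (months 1-3)
Q2: April-June (months 4-6)
Q3: July-September (months 7-9)
Q4: October-December (months 10-12)
Month 5 falls in Q2

2


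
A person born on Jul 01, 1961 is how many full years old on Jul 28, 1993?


Birth: 1961-07-01
Reference: 1993-07-28
Year difference: 1993 - 1961 = 32
Has birthday (07-01) occurred by 07-28? Yes
Age in full years: 32

32


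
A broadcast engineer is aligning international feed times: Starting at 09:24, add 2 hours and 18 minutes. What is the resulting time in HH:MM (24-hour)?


Start time: 09:24
Adding: 2 hours 18 minutes
Minutes: 24 + 18 = 42
Hours: 9 + 2 + 0 = 11
Result: 11:42

11:42


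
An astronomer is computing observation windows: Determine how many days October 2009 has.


Month: October
Year: 2009
October is a 31-day month
Total: 31 days

31


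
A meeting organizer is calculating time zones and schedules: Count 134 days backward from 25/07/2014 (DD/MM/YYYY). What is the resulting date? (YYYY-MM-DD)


Start: 2014-07-25
Subtracting 134 days
Days already passed in July: 25
After going back through July: 109 more days to subtract
June 2014: 30 days, 79 remaining
May 2014: 31 days, 48 remaining
April 2014: 30 days, 18 remaining
March 2014 has 31 days, need 18
Result: 2014-03-13

2014-03-13


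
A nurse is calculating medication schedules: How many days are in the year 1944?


Year: 1944
Check leap year rules:
Divisible by 4? Yes
Divisible by 100? No
1944 is a leap year
Days: 366

366


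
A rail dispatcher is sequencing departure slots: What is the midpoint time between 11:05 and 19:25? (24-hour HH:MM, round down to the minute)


Start time: 11:05 = 665 minutes from midnight
End time: 19:25 = 1165 minutes from midnight
Sum: 665 + 1165 = 1830
Midpoint: 1830 / 2 = 915 minutes
Convert: 915 / 60 = 15 hours, 15 minutes
Result: 15:15

15:15


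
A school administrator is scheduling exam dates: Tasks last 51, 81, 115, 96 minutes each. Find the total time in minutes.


Durations: 51, 81, 115, 96
Running sum: 51
+ 81 = 132
+ 115 = 247
+ 96 = 343
Total duration: 343 minutes
That is 5 hours and 43 minutes

343


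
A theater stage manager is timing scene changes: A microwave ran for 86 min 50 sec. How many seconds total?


Minutes: 86
Extra seconds: 50
Seconds per minute: 60
Minutes to seconds: 86 x 60 = 5160
Total: 5160 + 50 = 5210

5210


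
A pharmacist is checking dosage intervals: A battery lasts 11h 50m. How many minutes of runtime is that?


Hours: 11
Extra minutes: 50
Minutes per hour: 60
Hours to minutes: 11 x 60 = 660
Total: 660 + 50 = 710

710


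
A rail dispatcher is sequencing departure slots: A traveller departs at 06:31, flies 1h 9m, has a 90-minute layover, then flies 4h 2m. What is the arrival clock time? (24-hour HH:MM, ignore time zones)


Depart: 06:31
Leg 1: +69 min -> 07:40
Layover: +90 min -> 09:10
Leg 2: +242 min -> 13:12
Total travel: 401 minutes = 6h 41m
Arrival: 13:12

13:12


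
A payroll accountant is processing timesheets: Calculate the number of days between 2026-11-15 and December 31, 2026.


Start: November 15, 2026
End: December 31, 2026
Days left in November: 15
December: 31
Sum of remaining months: 31
Total: 15 + 31 = 46

46


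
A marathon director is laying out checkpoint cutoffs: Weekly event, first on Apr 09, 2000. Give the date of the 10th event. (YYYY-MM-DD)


First occurrence: 2000-04-09 (occurrence 1)
Each occurrence is 7 days after the previous.
Occurrence 10 is 9 weeks after the first.
9 weeks = 63 days
2000-04-09 + 63 days = 2000-06-11

2000-06-11


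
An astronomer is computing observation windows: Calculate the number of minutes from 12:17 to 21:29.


Start time: 12:17 = 737 minutes from midnight
End time: 21:29 = 1289 minutes from midnight
Difference: 1289 - 737 = 552 minutes
That is 9 hours and 12 minutes

552


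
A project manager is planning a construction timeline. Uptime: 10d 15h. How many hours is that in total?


Days: 10
Extra hours: 15
Hours per day: 24
Days to hours: 10 x 24 = 240
Total: 240 + 15 = 255

255


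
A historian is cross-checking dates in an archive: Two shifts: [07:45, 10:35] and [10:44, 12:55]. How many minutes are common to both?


Interval A: [465, 635] minutes from midnight
Interval B: [644, 775] minutes from midnight
Overlap start = max(465, 644) = 644
Overlap end = min(635, 775) = 635
End <= start, so the intervals do not overlap: 0 minutes

0


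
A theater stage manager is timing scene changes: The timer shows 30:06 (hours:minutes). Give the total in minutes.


Hours: 30
Minutes: 6
Convert hours to minutes: 30 x 60 = 1800
Add remaining minutes: 1800 + 6 = 1806

1806


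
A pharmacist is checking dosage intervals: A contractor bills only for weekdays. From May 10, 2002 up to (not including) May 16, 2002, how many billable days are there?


Start: 2002-05-10 (Friday)
End (exclusive): 2002-05-16 (Thursday)
Total calendar days: 6
Full weeks: 6 // 7 = 0 -> 0 weekdays
Remaining 6 days starting on Friday:
  Fri(w), Sat(-), Sun(-), Mon(w), Tue(w), Wed(w) -> 4 weekdays
Total business days: 0 + 4 = 4

4


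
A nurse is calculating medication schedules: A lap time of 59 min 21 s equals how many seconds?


Minutes: 59
Seconds: 21
Convert minutes to seconds: 59 x 60 = 3540
Add remaining seconds: 3540 + 21 = 3561

3561


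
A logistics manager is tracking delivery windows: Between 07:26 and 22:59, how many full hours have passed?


Start: 07:26
End: 22:59
Hour difference: 22 - 7 = 15 hours
Minute difference: 59 - 26 = 33 minutes
Total minutes: 933
Complete hours: 933 / 60 = 15 (remainder 33)

15


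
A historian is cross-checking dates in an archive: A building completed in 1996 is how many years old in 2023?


Birth year: 1996
Current year: 2023
Age = current year - birth year
Age = 2023 - 1996 = 27

27


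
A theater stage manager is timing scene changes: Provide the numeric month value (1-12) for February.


Calendar month order:
1. January
2. February <--
3. March
February is month number 2

2


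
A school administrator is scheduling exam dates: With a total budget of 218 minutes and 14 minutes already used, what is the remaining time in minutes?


Total budget: 218 minutes
Time used: 14 minutes
Remaining: 218 - 14 = 204 minutes
Percent used: 6.4%
Percent remaining: 93.6%

204


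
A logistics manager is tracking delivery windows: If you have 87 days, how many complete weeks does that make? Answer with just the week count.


Total days: 87
Days per week: 7
Division: 87 / 7 = 12 remainder 3
Complete weeks: 12
Remaining days: 3

12


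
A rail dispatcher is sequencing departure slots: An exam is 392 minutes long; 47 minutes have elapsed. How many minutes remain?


Total budget: 392 minutes
Time used: 47 minutes
Remaining: 392 - 47 = 345 minutes
Percent used: 12.0%
Percent remaining: 88.0%

345


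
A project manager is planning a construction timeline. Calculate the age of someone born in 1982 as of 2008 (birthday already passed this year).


Birth year: 1982
Current year: 2008
Age = current year - birth year
Age = 2008 - 1982 = 26

26


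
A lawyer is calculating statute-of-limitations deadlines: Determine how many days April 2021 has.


Month: April
Year: 2021
April is a 30-day month
Total: 30 days

30


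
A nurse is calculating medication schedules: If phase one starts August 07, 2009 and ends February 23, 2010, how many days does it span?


Start date: 2009-08-07
End date: 2010-02-23
Aug 2009: +25 days
Sep 2009: +30 days
Oct 2009: +31 days
... (4 more months)
Total: 200 days

200


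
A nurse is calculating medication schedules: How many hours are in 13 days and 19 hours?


Days: 13
Extra hours: 19
Hours per day: 24
Days to hours: 13 x 24 = 312
Total: 312 + 19 = 331

331


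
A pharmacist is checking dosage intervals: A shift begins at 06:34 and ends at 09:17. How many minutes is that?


Start time: 06:34 = 394 minutes from midnight
End time: 09:17 = 557 minutes from midnight
Difference: 557 - 394 = 163 minutes
That is 2 hours and 43 minutes

163


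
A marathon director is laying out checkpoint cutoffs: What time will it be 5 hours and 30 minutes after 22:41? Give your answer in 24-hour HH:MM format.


Start time: 22:41
Adding: 5 hours 30 minutes
Minutes: 41 + 30 = 71
Minute overflow: 71 >= 60, so carry 1 hour, minutes = 11
Hours: 22 + 5 + 1 = 28
Hour wraparound: 28 mod 24 = 4
Result: 04:11

04:11


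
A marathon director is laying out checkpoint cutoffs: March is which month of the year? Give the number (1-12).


Calendar month order:
2. February
3. March <--
4. April
March is month number 3

3


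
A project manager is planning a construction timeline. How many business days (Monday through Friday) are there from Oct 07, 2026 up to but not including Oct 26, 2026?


Start: 2026-10-07 (Wednesday)
End (exclusive): 2026-10-26 (Monday)
Total calendar days: 19
Full weeks: 19 // 7 = 2 -> 10 weekdays
Remaining 5 days starting on Wednesday:
  Wed(w), Thu(w), Fri(w), Sat(-), Sun(-) -> 3 weekdays
Total business days: 10 + 3 = 13

13


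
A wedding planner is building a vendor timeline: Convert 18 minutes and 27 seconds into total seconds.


Minutes: 18
Seconds: 27
Convert minutes to seconds: 18 x 60 = 1080
Add remaining seconds: 1080 + 27 = 1107

1107


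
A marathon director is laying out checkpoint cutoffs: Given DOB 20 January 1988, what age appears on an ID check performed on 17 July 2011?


Birth: 1988-01-20
Reference: 2011-07-17
Year difference: 2011 - 1988 = 23
Has birthday (01-20) occurred by 07-17? Yes
Age in full years: 23

23


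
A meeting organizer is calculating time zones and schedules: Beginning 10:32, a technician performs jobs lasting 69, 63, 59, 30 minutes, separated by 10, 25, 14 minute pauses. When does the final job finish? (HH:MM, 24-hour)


Start: 10:32 = 632 min from midnight
  after task 1 (69 min): 11:41
  after break (10 min): 11:51
  after task 2 (63 min): 12:54
  after break (25 min): 13:19
  after task 3 (59 min): 14:18
  after break (14 min): 14:32
  after task 4 (30 min): 15:02
Total elapsed: 270 minutes
End time: 15:02

15:02


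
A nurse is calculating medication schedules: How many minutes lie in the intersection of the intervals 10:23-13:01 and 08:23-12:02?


Interval A: [623, 781] minutes from midnight
Interval B: [503, 722] minutes from midnight
Overlap start = max(623, 503) = 623
Overlap end = min(781, 722) = 722
Overlap = 722 - 623 = 99 minutes

99


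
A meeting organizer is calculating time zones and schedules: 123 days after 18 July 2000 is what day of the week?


Start: 2000-07-18 (Tuesday)
Step 1 - find target date: add 123 days
  2000-07-18 + 123 days = 2000-11-18
Step 2 - day of week:
  123 mod 7 = 4
  Tuesday + 4 days -> Saturday
Result: Saturday (2000-11-18)

Saturday


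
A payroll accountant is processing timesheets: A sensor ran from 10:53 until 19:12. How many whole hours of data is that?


Start: 10:53
End: 19:12
Hour difference: 19 - 10 = 9 hours
Minute difference: 12 - 53 = -41 minutes
Total minutes: 499
Complete hours: 499 / 60 = 8 (remainder 19)

8


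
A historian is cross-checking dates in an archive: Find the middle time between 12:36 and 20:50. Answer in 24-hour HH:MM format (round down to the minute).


Start time: 12:36 = 756 minutes from midnight
End time: 20:50 = 1250 minutes from midnight
Sum: 756 + 1250 = 2006
Midpoint: 2006 / 2 = 1003 minutes
Convert: 1003 / 60 = 16 hours, 43 minutes
Result: 16:43

16:43


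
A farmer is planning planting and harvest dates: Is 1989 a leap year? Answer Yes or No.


Year: 1989
Divisible by 4? 1989 / 4 = 497.25 -> No
Not divisible by 4, so NOT a leap year

No


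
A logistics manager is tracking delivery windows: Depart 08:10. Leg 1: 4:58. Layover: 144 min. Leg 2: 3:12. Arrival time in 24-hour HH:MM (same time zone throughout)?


Depart: 08:10
Leg 1: +298 min -> 13:08
Layover: +144 min -> 15:32
Leg 2: +192 min -> 18:44
Total travel: 634 minutes = 10h 34m
Arrival: 18:44

18:44


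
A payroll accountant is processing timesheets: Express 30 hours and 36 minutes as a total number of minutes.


Hours: 30
Extra minutes: 36
Minutes per hour: 60
Hours to minutes: 30 x 60 = 1800
Total: 1800 + 36 = 1836

1836


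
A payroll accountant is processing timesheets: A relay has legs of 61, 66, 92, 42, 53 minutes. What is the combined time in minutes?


Durations: 61, 66, 92, 42, 53
Running sum: 61
+ 66 = 127
+ 92 = 219
+ 42 = 261
+ 53 = 314
Total duration: 314 minutes
That is 5 hours and 14 minutes

314


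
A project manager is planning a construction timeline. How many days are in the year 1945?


Year: 1945
Check leap year rules:
Divisible by 4? No
1945 is not a leap year
Days: 365

365


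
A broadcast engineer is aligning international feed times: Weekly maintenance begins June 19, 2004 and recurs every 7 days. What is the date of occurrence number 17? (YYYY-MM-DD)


First occurrence: 2004-06-19 (occurrence 1)
Each occurrence is 7 days after the previous.
Occurrence 17 is 16 weeks after the first.
16 weeks = 112 days
2004-06-19 + 112 days = 2004-10-09

2004-10-09


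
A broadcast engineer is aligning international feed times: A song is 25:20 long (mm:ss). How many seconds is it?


Minutes: 25
Extra seconds: 20
Seconds per minute: 60
Minutes to seconds: 25 x 60 = 1500
Total: 1500 + 20 = 1520

1520


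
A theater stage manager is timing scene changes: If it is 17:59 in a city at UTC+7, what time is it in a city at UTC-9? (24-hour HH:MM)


Local time: 17:59 at UTC+7 (offset 7h)
Target zone: UTC-9 (offset -9h)
Difference: -9 - (7) = -16 hours
Calculation: 17 + (-16) = 1
Result: 01:59

01:59
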